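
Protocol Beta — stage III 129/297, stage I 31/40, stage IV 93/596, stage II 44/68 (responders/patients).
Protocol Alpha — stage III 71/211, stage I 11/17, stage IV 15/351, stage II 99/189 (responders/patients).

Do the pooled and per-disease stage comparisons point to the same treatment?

Stage III: Protocol Beta 129/297 = 43.4%, Protocol Alpha 71/211 = 33.6% → Protocol Beta
Stage I: Protocol Beta 31/40 = 77.5%, Protocol Alpha 11/17 = 64.7% → Protocol Beta
Stage IV: Protocol Beta 93/596 = 15.6%, Protocol Alpha 15/351 = 4.3% → Protocol Beta
Stage II: Protocol Beta 44/68 = 64.7%, Protocol Alpha 99/189 = 52.4% → Protocol Beta
Overall: Protocol Beta 297/1001 = 29.7%, Protocol Alpha 196/768 = 25.5% → Protocol Beta
Protocol Beta wins overall and in every disease group — no reversal.

Yes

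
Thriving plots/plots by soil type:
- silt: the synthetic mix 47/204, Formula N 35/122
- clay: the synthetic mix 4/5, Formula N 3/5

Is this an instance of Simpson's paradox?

Silt: the synthetic mix 47/204 = 23.0%, Formula N 35/122 = 28.7% → Formula N
Clay: the synthetic mix 4/5 = 80.0%, Formula N 3/5 = 60.0% → the synthetic mix
Overall: the synthetic mix 51/209 = 24.4%, Formula N 38/127 = 29.9% → Formula N
Neither sweeps: the synthetic mix wins 1 of 2 groups, Formula N wins 1. Formula N wins overall but not every group — no Simpson reversal.

No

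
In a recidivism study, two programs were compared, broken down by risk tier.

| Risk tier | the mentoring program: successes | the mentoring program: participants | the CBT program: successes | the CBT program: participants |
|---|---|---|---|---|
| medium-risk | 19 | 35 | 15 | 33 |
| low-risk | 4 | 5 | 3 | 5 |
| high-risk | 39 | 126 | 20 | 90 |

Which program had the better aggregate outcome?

the mentoring program

Medium-risk: the mentoring program 19/35 = 54.3%, the CBT program 15/33 = 45.5% → the mentoring program
Low-risk: the mentoring program 4/5 = 80.0%, the CBT program 3/5 = 60.0% → the mentoring program
High-risk: the mentoring program 39/126 = 31.0%, the CBT program 20/90 = 22.2% → the mentoring program
Overall: the mentoring program 62/166 = 37.3%, the CBT program 38/128 = 29.7% → the mentoring program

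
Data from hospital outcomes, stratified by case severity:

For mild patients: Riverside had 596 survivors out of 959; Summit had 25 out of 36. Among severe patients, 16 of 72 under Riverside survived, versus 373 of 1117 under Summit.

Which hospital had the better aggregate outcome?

Mild: Riverside 596/959 = 62.1%, Summit 25/36 = 69.4% → Summit
Severe: Riverside 16/72 = 22.2%, Summit 373/1117 = 33.4% → Summit
Overall: Riverside 612/1031 = 59.4%, Summit 398/1153 = 34.5% → Riverside
(Summit wins every case group but Riverside wins overall — Summit's patients skew toward the low-rate severe group.)

Riverside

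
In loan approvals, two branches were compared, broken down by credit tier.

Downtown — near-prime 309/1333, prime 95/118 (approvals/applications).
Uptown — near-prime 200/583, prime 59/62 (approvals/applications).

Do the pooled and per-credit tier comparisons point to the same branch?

Near-prime: Downtown 309/1333 = 23.2%, Uptown 200/583 = 34.3% → Uptown
Prime: Downtown 95/118 = 80.5%, Uptown 59/62 = 95.2% → Uptown
Overall: Downtown 404/1451 = 27.8%, Uptown 259/645 = 40.2% → Uptown
Uptown wins overall and in every credit group — no reversal.

Yes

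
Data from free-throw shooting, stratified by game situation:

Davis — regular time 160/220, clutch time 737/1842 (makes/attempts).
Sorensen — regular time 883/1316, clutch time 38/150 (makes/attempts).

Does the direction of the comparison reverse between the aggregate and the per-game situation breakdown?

Regular time: Davis 160/220 = 72.7%, Sorensen 883/1316 = 67.1% → Davis
Clutch time: Davis 737/1842 = 40.0%, Sorensen 38/150 = 25.3% → Davis
Overall: Davis 897/2062 = 43.5%, Sorensen 921/1466 = 62.8% → Sorensen
Davis wins each game group but Sorensen wins overall — the comparison reverses. Davis's attempts skew toward clutch time, which has a lower base rate.

Yes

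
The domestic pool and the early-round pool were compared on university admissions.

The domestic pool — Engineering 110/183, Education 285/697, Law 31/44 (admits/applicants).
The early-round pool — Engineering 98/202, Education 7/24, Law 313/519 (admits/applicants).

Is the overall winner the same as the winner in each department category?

No

Engineering: the domestic pool 110/183 = 60.1%, the early-round pool 98/202 = 48.5% → the domestic pool
Education: the domestic pool 285/697 = 40.9%, the early-round pool 7/24 = 29.2% → the domestic pool
Law: the domestic pool 31/44 = 70.5%, the early-round pool 313/519 = 60.3% → the domestic pool
Overall: the domestic pool 426/924 = 46.1%, the early-round pool 418/745 = 56.1% → the early-round pool
The domestic pool wins each department group but the early-round pool wins overall — the comparison reverses. The domestic pool's applicants skew toward Education, which has a lower base rate.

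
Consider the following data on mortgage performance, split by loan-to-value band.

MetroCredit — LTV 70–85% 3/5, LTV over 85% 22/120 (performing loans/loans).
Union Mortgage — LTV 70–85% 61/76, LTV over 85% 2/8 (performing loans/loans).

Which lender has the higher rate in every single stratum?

LTV 70–85%: MetroCredit 3/5 = 60.0%, Union Mortgage 61/76 = 80.3% → Union Mortgage
LTV over 85%: MetroCredit 22/120 = 18.3%, Union Mortgage 2/8 = 25.0% → Union Mortgage
Union Mortgage has the higher rate in both groups.

Union Mortgage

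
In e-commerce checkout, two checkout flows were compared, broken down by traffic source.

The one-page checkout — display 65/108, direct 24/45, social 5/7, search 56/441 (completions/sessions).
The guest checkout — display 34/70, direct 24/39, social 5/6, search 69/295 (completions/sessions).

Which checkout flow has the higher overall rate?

the guest checkout

Display: the one-page checkout 65/108 = 60.2%, the guest checkout 34/70 = 48.6% → the one-page checkout
Direct: the one-page checkout 24/45 = 53.3%, the guest checkout 24/39 = 61.5% → the guest checkout
Social: the one-page checkout 5/7 = 71.4%, the guest checkout 5/6 = 83.3% → the guest checkout
Search: the one-page checkout 56/441 = 12.7%, the guest checkout 69/295 = 23.4% → the guest checkout
Overall: the one-page checkout 150/601 = 25.0%, the guest checkout 132/410 = 32.2% → the guest checkout
(Neither sweeps every traffic group, but the guest checkout has the higher pooled rate.)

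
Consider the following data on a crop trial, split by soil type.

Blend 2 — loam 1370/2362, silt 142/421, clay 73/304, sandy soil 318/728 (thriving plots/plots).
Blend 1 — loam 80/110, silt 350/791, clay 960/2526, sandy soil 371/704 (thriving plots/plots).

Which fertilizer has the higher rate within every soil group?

Blend 1

Loam: Blend 2 1370/2362 = 58.0%, Blend 1 80/110 = 72.7% → Blend 1
Silt: Blend 2 142/421 = 33.7%, Blend 1 350/791 = 44.2% → Blend 1
Clay: Blend 2 73/304 = 24.0%, Blend 1 960/2526 = 38.0% → Blend 1
Sandy soil: Blend 2 318/728 = 43.7%, Blend 1 371/704 = 52.7% → Blend 1
Blend 1 has the higher rate in all 4 groups.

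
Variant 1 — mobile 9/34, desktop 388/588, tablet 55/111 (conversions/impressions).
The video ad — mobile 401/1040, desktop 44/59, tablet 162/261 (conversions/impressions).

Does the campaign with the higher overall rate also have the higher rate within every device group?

Mobile: Variant 1 9/34 = 26.5%, the video ad 401/1040 = 38.6% → the video ad
Desktop: Variant 1 388/588 = 66.0%, the video ad 44/59 = 74.6% → the video ad
Tablet: Variant 1 55/111 = 49.5%, the video ad 162/261 = 62.1% → the video ad
Overall: Variant 1 452/733 = 61.7%, the video ad 607/1360 = 44.6% → Variant 1
The video ad wins each device group but Variant 1 wins overall — the comparison reverses. The video ad's impressions skew toward mobile, which has a lower base rate.

No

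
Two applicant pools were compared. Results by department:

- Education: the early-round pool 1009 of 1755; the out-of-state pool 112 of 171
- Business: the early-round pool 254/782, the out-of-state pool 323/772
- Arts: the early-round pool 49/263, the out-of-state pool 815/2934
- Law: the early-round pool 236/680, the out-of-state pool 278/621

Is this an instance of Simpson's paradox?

Education: the early-round pool 1009/1755 = 57.5%, the out-of-state pool 112/171 = 65.5% → the out-of-state pool
Business: the early-round pool 254/782 = 32.5%, the out-of-state pool 323/772 = 41.8% → the out-of-state pool
Arts: the early-round pool 49/263 = 18.6%, the out-of-state pool 815/2934 = 27.8% → the out-of-state pool
Law: the early-round pool 236/680 = 34.7%, the out-of-state pool 278/621 = 44.8% → the out-of-state pool
Overall: the early-round pool 1548/3480 = 44.5%, the out-of-state pool 1528/4498 = 34.0% → the early-round pool
The out-of-state pool wins each department group but the early-round pool wins overall — the comparison reverses. The out-of-state pool's applicants skew toward Arts, which has a lower base rate.

Yes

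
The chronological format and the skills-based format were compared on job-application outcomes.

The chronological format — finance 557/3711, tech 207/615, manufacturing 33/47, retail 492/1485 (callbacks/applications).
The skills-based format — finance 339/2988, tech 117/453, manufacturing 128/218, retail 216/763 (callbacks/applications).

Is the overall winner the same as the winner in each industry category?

Yes

Finance: the chronological format 557/3711 = 15.0%, the skills-based format 339/2988 = 11.3% → the chronological format
Tech: the chronological format 207/615 = 33.7%, the skills-based format 117/453 = 25.8% → the chronological format
Manufacturing: the chronological format 33/47 = 70.2%, the skills-based format 128/218 = 58.7% → the chronological format
Retail: the chronological format 492/1485 = 33.1%, the skills-based format 216/763 = 28.3% → the chronological format
Overall: the chronological format 1289/5858 = 22.0%, the skills-based format 800/4422 = 18.1% → the chronological format
The chronological format wins overall and in every industry group — no reversal.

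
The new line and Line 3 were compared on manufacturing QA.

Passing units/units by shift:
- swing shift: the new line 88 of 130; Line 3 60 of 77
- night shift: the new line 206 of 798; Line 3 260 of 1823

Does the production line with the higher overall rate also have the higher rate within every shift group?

Swing shift: the new line 88/130 = 67.7%, Line 3 60/77 = 77.9% → Line 3
Night shift: the new line 206/798 = 25.8%, Line 3 260/1823 = 14.3% → the new line
Overall: the new line 294/928 = 31.7%, Line 3 320/1900 = 16.8% → the new line
Neither sweeps: the new line wins 1 of 2 groups, Line 3 wins 1. The new line wins overall but not every group — no Simpson reversal.

No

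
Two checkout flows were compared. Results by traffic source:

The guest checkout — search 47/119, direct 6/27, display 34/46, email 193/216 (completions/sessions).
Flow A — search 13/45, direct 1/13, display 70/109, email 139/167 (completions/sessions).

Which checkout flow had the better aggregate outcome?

Search: the guest checkout 47/119 = 39.5%, Flow A 13/45 = 28.9% → the guest checkout
Direct: the guest checkout 6/27 = 22.2%, Flow A 1/13 = 7.7% → the guest checkout
Display: the guest checkout 34/46 = 73.9%, Flow A 70/109 = 64.2% → the guest checkout
Email: the guest checkout 193/216 = 89.4%, Flow A 139/167 = 83.2% → the guest checkout
Overall: the guest checkout 280/408 = 68.6%, Flow A 223/334 = 66.8% → the guest checkout

the guest checkout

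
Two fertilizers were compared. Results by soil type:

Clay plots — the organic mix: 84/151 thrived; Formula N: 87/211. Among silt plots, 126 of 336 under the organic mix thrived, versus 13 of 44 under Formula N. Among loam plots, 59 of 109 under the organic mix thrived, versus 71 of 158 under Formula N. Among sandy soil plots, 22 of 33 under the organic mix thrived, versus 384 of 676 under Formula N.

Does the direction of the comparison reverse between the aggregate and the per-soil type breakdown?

Yes

Clay: the organic mix 84/151 = 55.6%, Formula N 87/211 = 41.2% → the organic mix
Silt: the organic mix 126/336 = 37.5%, Formula N 13/44 = 29.5% → the organic mix
Loam: the organic mix 59/109 = 54.1%, Formula N 71/158 = 44.9% → the organic mix
Sandy soil: the organic mix 22/33 = 66.7%, Formula N 384/676 = 56.8% → the organic mix
Overall: the organic mix 291/629 = 46.3%, Formula N 555/1089 = 51.0% → Formula N
The organic mix wins each soil group but Formula N wins overall — the comparison reverses. The organic mix's plots skew toward silt, which has a lower base rate.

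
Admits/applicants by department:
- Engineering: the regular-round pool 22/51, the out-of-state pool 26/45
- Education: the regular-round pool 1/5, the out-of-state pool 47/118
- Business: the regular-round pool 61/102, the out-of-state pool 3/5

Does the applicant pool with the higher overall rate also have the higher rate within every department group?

No

Engineering: the regular-round pool 22/51 = 43.1%, the out-of-state pool 26/45 = 57.8% → the out-of-state pool
Education: the regular-round pool 1/5 = 20.0%, the out-of-state pool 47/118 = 39.8% → the out-of-state pool
Business: the regular-round pool 61/102 = 59.8%, the out-of-state pool 3/5 = 60.0% → the out-of-state pool
Overall: the regular-round pool 84/158 = 53.2%, the out-of-state pool 76/168 = 45.2% → the regular-round pool
The out-of-state pool wins each department group but the regular-round pool wins overall — the comparison reverses. The out-of-state pool's applicants skew toward Education, which has a lower base rate.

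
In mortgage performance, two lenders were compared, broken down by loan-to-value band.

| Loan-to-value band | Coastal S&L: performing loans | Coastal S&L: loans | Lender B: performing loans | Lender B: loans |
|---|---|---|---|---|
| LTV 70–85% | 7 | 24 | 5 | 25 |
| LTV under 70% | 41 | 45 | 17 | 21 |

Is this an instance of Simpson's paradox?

No

LTV 70–85%: Coastal S&L 7/24 = 29.2%, Lender B 5/25 = 20.0% → Coastal S&L
LTV under 70%: Coastal S&L 41/45 = 91.1%, Lender B 17/21 = 81.0% → Coastal S&L
Overall: Coastal S&L 48/69 = 69.6%, Lender B 22/46 = 47.8% → Coastal S&L
Coastal S&L wins overall and in every loan-to-value group — no reversal.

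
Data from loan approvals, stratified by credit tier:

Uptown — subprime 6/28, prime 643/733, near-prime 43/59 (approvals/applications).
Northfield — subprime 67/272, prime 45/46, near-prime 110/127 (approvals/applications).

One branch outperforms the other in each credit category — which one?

Subprime: Uptown 6/28 = 21.4%, Northfield 67/272 = 24.6% → Northfield
Prime: Uptown 643/733 = 87.7%, Northfield 45/46 = 97.8% → Northfield
Near-prime: Uptown 43/59 = 72.9%, Northfield 110/127 = 86.6% → Northfield
Northfield has the higher rate in all 3 groups.

Northfield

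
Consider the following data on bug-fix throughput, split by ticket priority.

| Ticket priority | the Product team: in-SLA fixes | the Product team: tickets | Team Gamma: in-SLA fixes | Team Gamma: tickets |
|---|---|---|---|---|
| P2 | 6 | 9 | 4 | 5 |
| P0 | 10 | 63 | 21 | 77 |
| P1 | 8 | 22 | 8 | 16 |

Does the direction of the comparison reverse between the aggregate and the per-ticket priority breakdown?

No

P2: the Product team 6/9 = 66.7%, Team Gamma 4/5 = 80.0% → Team Gamma
P0: the Product team 10/63 = 15.9%, Team Gamma 21/77 = 27.3% → Team Gamma
P1: the Product team 8/22 = 36.4%, Team Gamma 8/16 = 50.0% → Team Gamma
Overall: the Product team 24/94 = 25.5%, Team Gamma 33/98 = 33.7% → Team Gamma
Team Gamma wins overall and in every ticket group — no reversal.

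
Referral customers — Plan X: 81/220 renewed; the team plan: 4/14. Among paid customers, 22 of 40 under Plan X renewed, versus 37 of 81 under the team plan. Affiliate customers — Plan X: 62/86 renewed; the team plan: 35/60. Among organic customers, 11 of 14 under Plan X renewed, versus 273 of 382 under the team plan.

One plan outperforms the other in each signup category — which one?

Referral: Plan X 81/220 = 36.8%, the team plan 4/14 = 28.6% → Plan X
Paid: Plan X 22/40 = 55.0%, the team plan 37/81 = 45.7% → Plan X
Affiliate: Plan X 62/86 = 72.1%, the team plan 35/60 = 58.3% → Plan X
Organic: Plan X 11/14 = 78.6%, the team plan 273/382 = 71.5% → Plan X
Plan X has the higher rate in all 4 groups.

Plan X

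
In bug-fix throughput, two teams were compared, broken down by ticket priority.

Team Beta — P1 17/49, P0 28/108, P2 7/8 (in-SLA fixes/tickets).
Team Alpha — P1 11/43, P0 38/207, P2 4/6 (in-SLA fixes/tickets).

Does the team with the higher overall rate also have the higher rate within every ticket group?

Yes

P1: Team Beta 17/49 = 34.7%, Team Alpha 11/43 = 25.6% → Team Beta
P0: Team Beta 28/108 = 25.9%, Team Alpha 38/207 = 18.4% → Team Beta
P2: Team Beta 7/8 = 87.5%, Team Alpha 4/6 = 66.7% → Team Beta
Overall: Team Beta 52/165 = 31.5%, Team Alpha 53/256 = 20.7% → Team Beta
Team Beta wins overall and in every ticket group — no reversal.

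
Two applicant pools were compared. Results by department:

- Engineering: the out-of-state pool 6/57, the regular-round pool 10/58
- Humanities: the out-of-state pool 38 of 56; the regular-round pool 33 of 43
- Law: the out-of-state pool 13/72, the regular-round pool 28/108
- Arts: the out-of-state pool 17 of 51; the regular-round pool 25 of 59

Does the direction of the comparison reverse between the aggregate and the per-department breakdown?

No

Engineering: the out-of-state pool 6/57 = 10.5%, the regular-round pool 10/58 = 17.2% → the regular-round pool
Humanities: the out-of-state pool 38/56 = 67.9%, the regular-round pool 33/43 = 76.7% → the regular-round pool
Law: the out-of-state pool 13/72 = 18.1%, the regular-round pool 28/108 = 25.9% → the regular-round pool
Arts: the out-of-state pool 17/51 = 33.3%, the regular-round pool 25/59 = 42.4% → the regular-round pool
Overall: the out-of-state pool 74/236 = 31.4%, the regular-round pool 96/268 = 35.8% → the regular-round pool
The regular-round pool wins overall and in every department group — no reversal.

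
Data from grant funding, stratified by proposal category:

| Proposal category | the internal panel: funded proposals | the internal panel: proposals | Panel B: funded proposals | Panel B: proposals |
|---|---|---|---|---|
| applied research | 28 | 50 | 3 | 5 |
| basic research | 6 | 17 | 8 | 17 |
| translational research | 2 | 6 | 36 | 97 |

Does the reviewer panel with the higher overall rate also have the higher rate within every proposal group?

No

Applied research: the internal panel 28/50 = 56.0%, Panel B 3/5 = 60.0% → Panel B
Basic research: the internal panel 6/17 = 35.3%, Panel B 8/17 = 47.1% → Panel B
Translational research: the internal panel 2/6 = 33.3%, Panel B 36/97 = 37.1% → Panel B
Overall: the internal panel 36/73 = 49.3%, Panel B 47/119 = 39.5% → the internal panel
Panel B wins each proposal group but the internal panel wins overall — the comparison reverses. Panel B's proposals skew toward translational research, which has a lower base rate.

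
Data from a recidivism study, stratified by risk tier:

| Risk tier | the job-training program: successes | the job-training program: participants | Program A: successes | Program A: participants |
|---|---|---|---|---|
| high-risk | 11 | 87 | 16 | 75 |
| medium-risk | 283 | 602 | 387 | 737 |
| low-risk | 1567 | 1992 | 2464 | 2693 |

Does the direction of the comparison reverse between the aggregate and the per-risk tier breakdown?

No

High-risk: the job-training program 11/87 = 12.6%, Program A 16/75 = 21.3% → Program A
Medium-risk: the job-training program 283/602 = 47.0%, Program A 387/737 = 52.5% → Program A
Low-risk: the job-training program 1567/1992 = 78.7%, Program A 2464/2693 = 91.5% → Program A
Overall: the job-training program 1861/2681 = 69.4%, Program A 2867/3505 = 81.8% → Program A
Program A wins overall and in every risk group — no reversal.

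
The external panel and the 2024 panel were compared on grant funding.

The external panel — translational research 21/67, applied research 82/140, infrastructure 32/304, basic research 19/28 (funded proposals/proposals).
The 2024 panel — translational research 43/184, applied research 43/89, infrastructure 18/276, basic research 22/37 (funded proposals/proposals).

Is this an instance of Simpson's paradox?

Translational research: the external panel 21/67 = 31.3%, the 2024 panel 43/184 = 23.4% → the external panel
Applied research: the external panel 82/140 = 58.6%, the 2024 panel 43/89 = 48.3% → the external panel
Infrastructure: the external panel 32/304 = 10.5%, the 2024 panel 18/276 = 6.5% → the external panel
Basic research: the external panel 19/28 = 67.9%, the 2024 panel 22/37 = 59.5% → the external panel
Overall: the external panel 154/539 = 28.6%, the 2024 panel 126/586 = 21.5% → the external panel
The external panel wins overall and in every proposal group — no reversal.

No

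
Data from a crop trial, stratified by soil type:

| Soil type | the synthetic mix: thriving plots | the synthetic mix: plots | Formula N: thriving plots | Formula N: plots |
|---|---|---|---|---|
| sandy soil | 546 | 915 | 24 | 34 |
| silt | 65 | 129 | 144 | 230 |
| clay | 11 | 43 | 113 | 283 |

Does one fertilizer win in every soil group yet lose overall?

Sandy soil: the synthetic mix 546/915 = 59.7%, Formula N 24/34 = 70.6% → Formula N
Silt: the synthetic mix 65/129 = 50.4%, Formula N 144/230 = 62.6% → Formula N
Clay: the synthetic mix 11/43 = 25.6%, Formula N 113/283 = 39.9% → Formula N
Overall: the synthetic mix 622/1087 = 57.2%, Formula N 281/547 = 51.4% → the synthetic mix
Formula N wins each soil group but the synthetic mix wins overall — the comparison reverses. Formula N's plots skew toward clay, which has a lower base rate.

Yes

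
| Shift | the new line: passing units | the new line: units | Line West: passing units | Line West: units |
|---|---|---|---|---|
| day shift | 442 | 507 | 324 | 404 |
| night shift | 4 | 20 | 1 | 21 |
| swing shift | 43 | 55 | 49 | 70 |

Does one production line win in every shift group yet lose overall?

Day shift: the new line 442/507 = 87.2%, Line West 324/404 = 80.2% → the new line
Night shift: the new line 4/20 = 20.0%, Line West 1/21 = 4.8% → the new line
Swing shift: the new line 43/55 = 78.2%, Line West 49/70 = 70.0% → the new line
Overall: the new line 489/582 = 84.0%, Line West 374/495 = 75.6% → the new line
The new line wins overall and in every shift group — no reversal.

No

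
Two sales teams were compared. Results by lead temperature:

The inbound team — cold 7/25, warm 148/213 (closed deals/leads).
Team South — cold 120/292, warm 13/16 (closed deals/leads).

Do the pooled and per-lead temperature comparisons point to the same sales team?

No

Cold: the inbound team 7/25 = 28.0%, Team South 120/292 = 41.1% → Team South
Warm: the inbound team 148/213 = 69.5%, Team South 13/16 = 81.2% → Team South
Overall: the inbound team 155/238 = 65.1%, Team South 133/308 = 43.2% → the inbound team
Team South wins each lead group but the inbound team wins overall — the comparison reverses. Team South's leads skew toward cold, which has a lower base rate.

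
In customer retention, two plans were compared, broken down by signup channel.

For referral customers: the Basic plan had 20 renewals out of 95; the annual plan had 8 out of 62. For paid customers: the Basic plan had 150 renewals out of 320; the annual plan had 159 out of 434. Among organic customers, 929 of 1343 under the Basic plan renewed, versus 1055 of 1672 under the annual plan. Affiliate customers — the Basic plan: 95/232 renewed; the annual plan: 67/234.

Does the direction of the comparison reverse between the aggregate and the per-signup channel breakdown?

No

Referral: the Basic plan 20/95 = 21.1%, the annual plan 8/62 = 12.9% → the Basic plan
Paid: the Basic plan 150/320 = 46.9%, the annual plan 159/434 = 36.6% → the Basic plan
Organic: the Basic plan 929/1343 = 69.2%, the annual plan 1055/1672 = 63.1% → the Basic plan
Affiliate: the Basic plan 95/232 = 40.9%, the annual plan 67/234 = 28.6% → the Basic plan
Overall: the Basic plan 1194/1990 = 60.0%, the annual plan 1289/2402 = 53.7% → the Basic plan
The Basic plan wins overall and in every signup group — no reversal.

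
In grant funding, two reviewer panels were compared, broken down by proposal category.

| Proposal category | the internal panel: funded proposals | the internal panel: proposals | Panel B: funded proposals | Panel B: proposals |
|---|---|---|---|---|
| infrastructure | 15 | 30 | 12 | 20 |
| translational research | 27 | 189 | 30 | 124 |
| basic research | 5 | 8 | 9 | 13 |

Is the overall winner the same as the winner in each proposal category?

Yes

Infrastructure: the internal panel 15/30 = 50.0%, Panel B 12/20 = 60.0% → Panel B
Translational research: the internal panel 27/189 = 14.3%, Panel B 30/124 = 24.2% → Panel B
Basic research: the internal panel 5/8 = 62.5%, Panel B 9/13 = 69.2% → Panel B
Overall: the internal panel 47/227 = 20.7%, Panel B 51/157 = 32.5% → Panel B
Panel B wins overall and in every proposal group — no reversal.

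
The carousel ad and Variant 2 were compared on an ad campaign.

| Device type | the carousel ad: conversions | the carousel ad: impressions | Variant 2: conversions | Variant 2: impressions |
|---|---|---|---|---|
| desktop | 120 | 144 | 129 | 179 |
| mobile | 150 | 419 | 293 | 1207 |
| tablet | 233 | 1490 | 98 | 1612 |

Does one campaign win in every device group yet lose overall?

No

Desktop: the carousel ad 120/144 = 83.3%, Variant 2 129/179 = 72.1% → the carousel ad
Mobile: the carousel ad 150/419 = 35.8%, Variant 2 293/1207 = 24.3% → the carousel ad
Tablet: the carousel ad 233/1490 = 15.6%, Variant 2 98/1612 = 6.1% → the carousel ad
Overall: the carousel ad 503/2053 = 24.5%, Variant 2 520/2998 = 17.3% → the carousel ad
The carousel ad wins overall and in every device group — no reversal.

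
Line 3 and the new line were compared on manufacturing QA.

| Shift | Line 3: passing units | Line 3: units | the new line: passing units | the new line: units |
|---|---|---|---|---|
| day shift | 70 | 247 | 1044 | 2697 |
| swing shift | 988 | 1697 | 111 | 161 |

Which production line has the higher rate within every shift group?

Day shift: Line 3 70/247 = 28.3%, the new line 1044/2697 = 38.7% → the new line
Swing shift: Line 3 988/1697 = 58.2%, the new line 111/161 = 68.9% → the new line
The new line has the higher rate in both groups.

the new line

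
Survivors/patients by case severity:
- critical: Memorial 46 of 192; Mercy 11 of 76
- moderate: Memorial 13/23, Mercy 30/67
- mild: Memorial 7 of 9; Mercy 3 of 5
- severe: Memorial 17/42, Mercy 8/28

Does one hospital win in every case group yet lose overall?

Critical: Memorial 46/192 = 24.0%, Mercy 11/76 = 14.5% → Memorial
Moderate: Memorial 13/23 = 56.5%, Mercy 30/67 = 44.8% → Memorial
Mild: Memorial 7/9 = 77.8%, Mercy 3/5 = 60.0% → Memorial
Severe: Memorial 17/42 = 40.5%, Mercy 8/28 = 28.6% → Memorial
Overall: Memorial 83/266 = 31.2%, Mercy 52/176 = 29.5% → Memorial
Memorial wins overall and in every case group — no reversal.

No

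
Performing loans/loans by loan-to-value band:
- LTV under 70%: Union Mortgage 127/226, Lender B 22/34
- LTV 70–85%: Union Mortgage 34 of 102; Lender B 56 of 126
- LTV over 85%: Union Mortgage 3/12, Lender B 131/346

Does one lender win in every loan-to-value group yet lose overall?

LTV under 70%: Union Mortgage 127/226 = 56.2%, Lender B 22/34 = 64.7% → Lender B
LTV 70–85%: Union Mortgage 34/102 = 33.3%, Lender B 56/126 = 44.4% → Lender B
LTV over 85%: Union Mortgage 3/12 = 25.0%, Lender B 131/346 = 37.9% → Lender B
Overall: Union Mortgage 164/340 = 48.2%, Lender B 209/506 = 41.3% → Union Mortgage
Lender B wins each loan-to-value group but Union Mortgage wins overall — the comparison reverses. Lender B's loans skew toward LTV over 85%, which has a lower base rate.

Yes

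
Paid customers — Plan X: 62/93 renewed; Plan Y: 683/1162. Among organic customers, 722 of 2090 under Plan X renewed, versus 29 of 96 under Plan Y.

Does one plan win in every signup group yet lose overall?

Paid: Plan X 62/93 = 66.7%, Plan Y 683/1162 = 58.8% → Plan X
Organic: Plan X 722/2090 = 34.5%, Plan Y 29/96 = 30.2% → Plan X
Overall: Plan X 784/2183 = 35.9%, Plan Y 712/1258 = 56.6% → Plan Y
Plan X wins each signup group but Plan Y wins overall — the comparison reverses. Plan X's customers skew toward organic, which has a lower base rate.

Yes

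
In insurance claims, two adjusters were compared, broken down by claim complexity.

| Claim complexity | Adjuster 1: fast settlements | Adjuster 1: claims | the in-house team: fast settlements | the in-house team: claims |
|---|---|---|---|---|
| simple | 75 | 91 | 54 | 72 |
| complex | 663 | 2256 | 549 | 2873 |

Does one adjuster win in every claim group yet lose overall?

No

Simple: Adjuster 1 75/91 = 82.4%, the in-house team 54/72 = 75.0% → Adjuster 1
Complex: Adjuster 1 663/2256 = 29.4%, the in-house team 549/2873 = 19.1% → Adjuster 1
Overall: Adjuster 1 738/2347 = 31.4%, the in-house team 603/2945 = 20.5% → Adjuster 1
Adjuster 1 wins overall and in every claim group — no reversal.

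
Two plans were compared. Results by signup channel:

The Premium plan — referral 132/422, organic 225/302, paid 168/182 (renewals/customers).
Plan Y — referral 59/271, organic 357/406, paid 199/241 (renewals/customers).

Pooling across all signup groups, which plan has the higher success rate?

Plan Y

Referral: the Premium plan 132/422 = 31.3%, Plan Y 59/271 = 21.8% → the Premium plan
Organic: the Premium plan 225/302 = 74.5%, Plan Y 357/406 = 87.9% → Plan Y
Paid: the Premium plan 168/182 = 92.3%, Plan Y 199/241 = 82.6% → the Premium plan
Overall: the Premium plan 525/906 = 57.9%, Plan Y 615/918 = 67.0% → Plan Y
(Neither sweeps every signup group, but Plan Y has the higher pooled rate.)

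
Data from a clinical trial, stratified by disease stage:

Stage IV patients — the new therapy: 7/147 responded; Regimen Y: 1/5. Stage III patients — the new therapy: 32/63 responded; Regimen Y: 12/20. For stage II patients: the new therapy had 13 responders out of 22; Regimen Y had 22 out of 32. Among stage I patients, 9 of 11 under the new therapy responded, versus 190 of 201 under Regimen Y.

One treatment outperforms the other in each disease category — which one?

Regimen Y

Stage IV: the new therapy 7/147 = 4.8%, Regimen Y 1/5 = 20.0% → Regimen Y
Stage III: the new therapy 32/63 = 50.8%, Regimen Y 12/20 = 60.0% → Regimen Y
Stage II: the new therapy 13/22 = 59.1%, Regimen Y 22/32 = 68.8% → Regimen Y
Stage I: the new therapy 9/11 = 81.8%, Regimen Y 190/201 = 94.5% → Regimen Y
Regimen Y has the higher rate in all 4 groups.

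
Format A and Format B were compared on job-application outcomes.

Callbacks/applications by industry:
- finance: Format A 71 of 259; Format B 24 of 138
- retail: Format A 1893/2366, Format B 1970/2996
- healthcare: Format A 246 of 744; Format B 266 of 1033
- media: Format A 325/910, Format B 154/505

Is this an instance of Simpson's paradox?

No

Finance: Format A 71/259 = 27.4%, Format B 24/138 = 17.4% → Format A
Retail: Format A 1893/2366 = 80.0%, Format B 1970/2996 = 65.8% → Format A
Healthcare: Format A 246/744 = 33.1%, Format B 266/1033 = 25.8% → Format A
Media: Format A 325/910 = 35.7%, Format B 154/505 = 30.5% → Format A
Overall: Format A 2535/4279 = 59.2%, Format B 2414/4672 = 51.7% → Format A
Format A wins overall and in every industry group — no reversal.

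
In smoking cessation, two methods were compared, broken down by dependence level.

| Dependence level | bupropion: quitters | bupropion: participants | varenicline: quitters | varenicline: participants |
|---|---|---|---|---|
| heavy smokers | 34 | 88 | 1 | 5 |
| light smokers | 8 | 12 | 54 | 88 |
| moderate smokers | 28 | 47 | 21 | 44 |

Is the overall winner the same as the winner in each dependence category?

Heavy smokers: bupropion 34/88 = 38.6%, varenicline 1/5 = 20.0% → bupropion
Light smokers: bupropion 8/12 = 66.7%, varenicline 54/88 = 61.4% → bupropion
Moderate smokers: bupropion 28/47 = 59.6%, varenicline 21/44 = 47.7% → bupropion
Overall: bupropion 70/147 = 47.6%, varenicline 76/137 = 55.5% → varenicline
Bupropion wins each dependence group but varenicline wins overall — the comparison reverses. Bupropion's participants skew toward heavy smokers, which has a lower base rate.

No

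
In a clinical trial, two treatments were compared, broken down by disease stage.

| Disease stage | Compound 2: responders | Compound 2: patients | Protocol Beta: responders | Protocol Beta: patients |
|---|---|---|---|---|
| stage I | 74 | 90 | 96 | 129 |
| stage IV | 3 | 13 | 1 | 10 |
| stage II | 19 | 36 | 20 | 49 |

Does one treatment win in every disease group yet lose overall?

No

Stage I: Compound 2 74/90 = 82.2%, Protocol Beta 96/129 = 74.4% → Compound 2
Stage IV: Compound 2 3/13 = 23.1%, Protocol Beta 1/10 = 10.0% → Compound 2
Stage II: Compound 2 19/36 = 52.8%, Protocol Beta 20/49 = 40.8% → Compound 2
Overall: Compound 2 96/139 = 69.1%, Protocol Beta 117/188 = 62.2% → Compound 2
Compound 2 wins overall and in every disease group — no reversal.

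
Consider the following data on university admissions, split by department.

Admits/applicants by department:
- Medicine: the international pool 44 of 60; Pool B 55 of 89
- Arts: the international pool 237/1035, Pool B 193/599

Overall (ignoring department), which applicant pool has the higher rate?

Medicine: the international pool 44/60 = 73.3%, Pool B 55/89 = 61.8% → the international pool
Arts: the international pool 237/1035 = 22.9%, Pool B 193/599 = 32.2% → Pool B
Overall: the international pool 281/1095 = 25.7%, Pool B 248/688 = 36.0% → Pool B
(Neither sweeps every department group, but Pool B has the higher pooled rate.)

Pool B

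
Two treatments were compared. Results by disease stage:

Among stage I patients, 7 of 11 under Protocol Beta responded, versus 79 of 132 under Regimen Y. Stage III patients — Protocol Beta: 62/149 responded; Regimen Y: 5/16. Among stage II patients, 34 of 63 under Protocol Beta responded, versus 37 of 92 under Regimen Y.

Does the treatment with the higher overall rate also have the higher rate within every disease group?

Stage I: Protocol Beta 7/11 = 63.6%, Regimen Y 79/132 = 59.8% → Protocol Beta
Stage III: Protocol Beta 62/149 = 41.6%, Regimen Y 5/16 = 31.2% → Protocol Beta
Stage II: Protocol Beta 34/63 = 54.0%, Regimen Y 37/92 = 40.2% → Protocol Beta
Overall: Protocol Beta 103/223 = 46.2%, Regimen Y 121/240 = 50.4% → Regimen Y
Protocol Beta wins each disease group but Regimen Y wins overall — the comparison reverses. Protocol Beta's patients skew toward stage III, which has a lower base rate.

No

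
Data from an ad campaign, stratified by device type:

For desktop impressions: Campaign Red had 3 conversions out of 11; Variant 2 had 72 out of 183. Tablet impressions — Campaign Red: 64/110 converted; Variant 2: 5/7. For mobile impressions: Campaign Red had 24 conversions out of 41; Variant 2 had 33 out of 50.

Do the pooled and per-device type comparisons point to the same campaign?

Desktop: Campaign Red 3/11 = 27.3%, Variant 2 72/183 = 39.3% → Variant 2
Tablet: Campaign Red 64/110 = 58.2%, Variant 2 5/7 = 71.4% → Variant 2
Mobile: Campaign Red 24/41 = 58.5%, Variant 2 33/50 = 66.0% → Variant 2
Overall: Campaign Red 91/162 = 56.2%, Variant 2 110/240 = 45.8% → Campaign Red
Variant 2 wins each device group but Campaign Red wins overall — the comparison reverses. Variant 2's impressions skew toward desktop, which has a lower base rate.

No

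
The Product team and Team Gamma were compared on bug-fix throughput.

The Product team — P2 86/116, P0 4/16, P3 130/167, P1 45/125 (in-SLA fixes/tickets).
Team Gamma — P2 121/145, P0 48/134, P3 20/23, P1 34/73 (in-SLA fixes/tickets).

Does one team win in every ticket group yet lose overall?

Yes

P2: the Product team 86/116 = 74.1%, Team Gamma 121/145 = 83.4% → Team Gamma
P0: the Product team 4/16 = 25.0%, Team Gamma 48/134 = 35.8% → Team Gamma
P3: the Product team 130/167 = 77.8%, Team Gamma 20/23 = 87.0% → Team Gamma
P1: the Product team 45/125 = 36.0%, Team Gamma 34/73 = 46.6% → Team Gamma
Overall: the Product team 265/424 = 62.5%, Team Gamma 223/375 = 59.5% → the Product team
Team Gamma wins each ticket group but the Product team wins overall — the comparison reverses. Team Gamma's tickets skew toward P0, which has a lower base rate.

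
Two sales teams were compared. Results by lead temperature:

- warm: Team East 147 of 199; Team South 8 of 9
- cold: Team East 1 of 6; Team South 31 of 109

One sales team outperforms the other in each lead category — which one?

Team South

Warm: Team East 147/199 = 73.9%, Team South 8/9 = 88.9% → Team South
Cold: Team East 1/6 = 16.7%, Team South 31/109 = 28.4% → Team South
Team South has the higher rate in both groups.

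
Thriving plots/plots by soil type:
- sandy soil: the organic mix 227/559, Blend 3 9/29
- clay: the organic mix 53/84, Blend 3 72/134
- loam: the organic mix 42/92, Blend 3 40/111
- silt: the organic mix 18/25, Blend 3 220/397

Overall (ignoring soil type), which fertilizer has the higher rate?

Blend 3

Sandy soil: the organic mix 227/559 = 40.6%, Blend 3 9/29 = 31.0% → the organic mix
Clay: the organic mix 53/84 = 63.1%, Blend 3 72/134 = 53.7% → the organic mix
Loam: the organic mix 42/92 = 45.7%, Blend 3 40/111 = 36.0% → the organic mix
Silt: the organic mix 18/25 = 72.0%, Blend 3 220/397 = 55.4% → the organic mix
Overall: the organic mix 340/760 = 44.7%, Blend 3 341/671 = 50.8% → Blend 3
(The organic mix wins every soil group but Blend 3 wins overall — the organic mix's plots skew toward the low-rate sandy soil group.)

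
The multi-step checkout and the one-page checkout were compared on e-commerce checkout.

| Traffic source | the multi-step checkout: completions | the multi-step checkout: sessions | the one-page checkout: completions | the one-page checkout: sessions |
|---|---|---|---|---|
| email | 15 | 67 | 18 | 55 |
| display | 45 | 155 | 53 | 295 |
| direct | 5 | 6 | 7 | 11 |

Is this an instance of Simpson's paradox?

No

Email: the multi-step checkout 15/67 = 22.4%, the one-page checkout 18/55 = 32.7% → the one-page checkout
Display: the multi-step checkout 45/155 = 29.0%, the one-page checkout 53/295 = 18.0% → the multi-step checkout
Direct: the multi-step checkout 5/6 = 83.3%, the one-page checkout 7/11 = 63.6% → the multi-step checkout
Overall: the multi-step checkout 65/228 = 28.5%, the one-page checkout 78/361 = 21.6% → the multi-step checkout
Neither sweeps: the multi-step checkout wins 2 of 3 groups, the one-page checkout wins 1. The multi-step checkout wins overall but not every group — no Simpson reversal.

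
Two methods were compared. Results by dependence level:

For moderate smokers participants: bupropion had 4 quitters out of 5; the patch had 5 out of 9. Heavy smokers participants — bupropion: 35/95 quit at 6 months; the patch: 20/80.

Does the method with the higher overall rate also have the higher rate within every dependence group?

Moderate smokers: bupropion 4/5 = 80.0%, the patch 5/9 = 55.6% → bupropion
Heavy smokers: bupropion 35/95 = 36.8%, the patch 20/80 = 25.0% → bupropion
Overall: bupropion 39/100 = 39.0%, the patch 25/89 = 28.1% → bupropion
Bupropion wins overall and in every dependence group — no reversal.

Yes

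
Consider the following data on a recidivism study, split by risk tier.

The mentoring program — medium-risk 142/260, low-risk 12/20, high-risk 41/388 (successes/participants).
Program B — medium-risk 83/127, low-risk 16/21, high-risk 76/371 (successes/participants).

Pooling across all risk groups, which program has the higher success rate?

Medium-risk: the mentoring program 142/260 = 54.6%, Program B 83/127 = 65.4% → Program B
Low-risk: the mentoring program 12/20 = 60.0%, Program B 16/21 = 76.2% → Program B
High-risk: the mentoring program 41/388 = 10.6%, Program B 76/371 = 20.5% → Program B
Overall: the mentoring program 195/668 = 29.2%, Program B 175/519 = 33.7% → Program B

Program B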